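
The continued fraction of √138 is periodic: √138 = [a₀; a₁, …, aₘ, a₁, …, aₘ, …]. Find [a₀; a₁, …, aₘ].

a₀ = ⌊√138⌋ = 11.

[11; 1, 2, 1, 22]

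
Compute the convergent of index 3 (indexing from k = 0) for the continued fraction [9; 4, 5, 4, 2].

813/88

Using pₖ = aₖpₖ₋₁ + pₖ₋₂, qₖ = aₖqₖ₋₁ + qₖ₋₂ (with p₋₁=1, p₋₂=0, q₋₁=0, q₋₂=1):
  k=0: a=9, p=9, q=1
  k=1: a=4, p=37, q=4
  k=2: a=5, p=194, q=21
  k=3: a=4, p=813, q=88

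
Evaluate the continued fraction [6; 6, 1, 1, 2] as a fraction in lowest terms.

Using pₖ = aₖpₖ₋₁ + pₖ₋₂ and qₖ = aₖqₖ₋₁ + qₖ₋₂:
  k=0: a=6, p=6, q=1
  k=1: a=6, p=37, q=6
  k=2: a=1, p=43, q=7
  k=3: a=1, p=80, q=13
  k=4: a=2, p=203, q=33

203/33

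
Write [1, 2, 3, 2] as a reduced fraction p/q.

23/16

Using pₖ = aₖpₖ₋₁ + pₖ₋₂ and qₖ = aₖqₖ₋₁ + qₖ₋₂:
  k=0: a=1, p=1, q=1
  k=1: a=2, p=3, q=2
  k=2: a=3, p=10, q=7
  k=3: a=2, p=23, q=16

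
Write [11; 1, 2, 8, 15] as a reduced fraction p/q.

Using pₖ = aₖpₖ₋₁ + pₖ₋₂ and qₖ = aₖqₖ₋₁ + qₖ₋₂:
  k=0: a=11, p=11, q=1
  k=1: a=1, p=12, q=1
  k=2: a=2, p=35, q=3
  k=3: a=8, p=292, q=25
  k=4: a=15, p=4415, q=378

4415/378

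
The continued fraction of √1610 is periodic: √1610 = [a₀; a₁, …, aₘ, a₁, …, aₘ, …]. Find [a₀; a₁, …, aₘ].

a₀ = ⌊√1610⌋ = 40.
With m₀=0, d₀=1 and mₖ₊₁ = dₖaₖ − mₖ, dₖ₊₁ = (n − mₖ₊₁²)/dₖ, aₖ₊₁ = ⌊(a₀+mₖ₊₁)/dₖ₊₁⌋:
  k=1: m=40, d=10, a=8
  k=2: m=40, d=1, a=80
d=1 and a=2a₀=80 at k=2, so the next step gives (m, d) = (40, 10) again — its k=1 value — and the period has length 2.

[40; 8, 80]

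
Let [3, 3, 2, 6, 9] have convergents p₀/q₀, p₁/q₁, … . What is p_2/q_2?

Using pₖ = aₖpₖ₋₁ + pₖ₋₂, qₖ = aₖqₖ₋₁ + qₖ₋₂ (with p₋₁=1, p₋₂=0, q₋₁=0, q₋₂=1):
  k=0: a=3, p=3, q=1
  k=1: a=3, p=10, q=3
  k=2: a=2, p=23, q=7

23/7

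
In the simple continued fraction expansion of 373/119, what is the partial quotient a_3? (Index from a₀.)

373 = 3·119 + 16   →  a_0 = 3
119 = 7·16 + 7   →  a_1 = 7
16 = 2·7 + 2   →  a_2 = 2
7 = 3·2 + 1   →  a_3 = 3

3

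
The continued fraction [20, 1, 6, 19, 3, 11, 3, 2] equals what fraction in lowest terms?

Fold from the inside: start with 2/1.
  3 + 1/2 = 7/2
  11 + 2/7 = 79/7
  3 + 7/79 = 244/79
  19 + 79/244 = 4715/244
  6 + 244/4715 = 28534/4715
  1 + 4715/28534 = 33249/28534
  20 + 28534/33249 = 693514/33249

693514/33249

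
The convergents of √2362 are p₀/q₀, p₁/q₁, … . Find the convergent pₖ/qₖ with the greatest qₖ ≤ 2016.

√2362 = [48; 1, 1, 1, 1, 96, …] (period length 5).
Convergents:
  p_0/q_0 = 48/1
  p_1/q_1 = 49/1
  p_2/q_2 = 97/2
  p_3/q_3 = 146/3
  p_4/q_4 = 243/5
  p_5/q_5 = 23474/483
  p_6/q_6 = 23717/488
  p_7/q_7 = 47191/971
  p_8/q_8 = 70908/1459
  p_9/q_9 = 118099/2430
q_8 = 1459 ≤ 2016 < 2430 = q_9, so the answer is 70908/1459.

70908/1459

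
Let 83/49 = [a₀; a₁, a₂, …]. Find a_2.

83 = 1·49 + 34   →  a_0 = 1
49 = 1·34 + 15   →  a_1 = 1
34 = 2·15 + 4   →  a_2 = 2

2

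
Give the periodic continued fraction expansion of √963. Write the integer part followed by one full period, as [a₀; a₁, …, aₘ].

a₀ = ⌊√963⌋ = 31.
With m₀=0, d₀=1 and mₖ₊₁ = dₖaₖ − mₖ, dₖ₊₁ = (n − mₖ₊₁²)/dₖ, aₖ₊₁ = ⌊(a₀+mₖ₊₁)/dₖ₊₁⌋:
  k=1: m=31, d=2, a=31
  k=2: m=31, d=1, a=62
d=1 and a=2a₀=62 at k=2, so the next step gives (m, d) = (31, 2) again — its k=1 value — and the period has length 2.

[31; 31, 62]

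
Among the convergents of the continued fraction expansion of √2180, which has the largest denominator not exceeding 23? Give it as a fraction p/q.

√2180 = [46; 1, 2, 4, 2, 1, 92, …] (period length 6).
Convergents:
  p_0/q_0 = 46/1
  p_1/q_1 = 47/1
  p_2/q_2 = 140/3
  p_3/q_3 = 607/13
  p_4/q_4 = 1354/29
q_3 = 13 ≤ 23 < 29 = q_4, so the answer is 607/13.

607/13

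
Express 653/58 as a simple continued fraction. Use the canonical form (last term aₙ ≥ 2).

[11; 3, 1, 6, 2]

653 = 11·58 + 15
58 = 3·15 + 13
15 = 1·13 + 2
13 = 6·2 + 1
2 = 2·1 + 0  (stop)
So 653/58 = [11; 3, 1, 6, 2].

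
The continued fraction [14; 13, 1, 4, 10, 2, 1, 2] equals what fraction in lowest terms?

Using pₖ = aₖpₖ₋₁ + pₖ₋₂ and qₖ = aₖqₖ₋₁ + qₖ₋₂:
  k=0: a=14, p=14, q=1
  k=1: a=13, p=183, q=13
  k=2: a=1, p=197, q=14
  k=3: a=4, p=971, q=69
  k=4: a=10, p=9907, q=704
  k=5: a=2, p=20785, q=1477
  k=6: a=1, p=30692, q=2181
  k=7: a=2, p=82169, q=5839

82169/5839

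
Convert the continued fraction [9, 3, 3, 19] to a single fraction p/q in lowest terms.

1795/193

Using pₖ = aₖpₖ₋₁ + pₖ₋₂ and qₖ = aₖqₖ₋₁ + qₖ₋₂:
  k=0: a=9, p=9, q=1
  k=1: a=3, p=28, q=3
  k=2: a=3, p=93, q=10
  k=3: a=19, p=1795, q=193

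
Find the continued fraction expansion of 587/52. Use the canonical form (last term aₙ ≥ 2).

587 = 11*52 + 15
52 = 3*15 + 7
15 = 2*7 + 1
7 = 7*1 + 0  (stop)
So 587/52 = [11; 3, 2, 7].

[11; 3, 2, 7]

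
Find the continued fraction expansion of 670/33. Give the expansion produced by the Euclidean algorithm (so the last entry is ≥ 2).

[20; 3, 3, 3]

670 = 20·33 + 10
33 = 3·10 + 3
10 = 3·3 + 1
3 = 3·1 + 0  (stop)
So 670/33 = [20; 3, 3, 3].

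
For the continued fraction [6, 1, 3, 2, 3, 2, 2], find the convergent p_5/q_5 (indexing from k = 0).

481/71

Using pₖ = aₖpₖ₋₁ + pₖ₋₂, qₖ = aₖqₖ₋₁ + qₖ₋₂ (with p₋₁=1, p₋₂=0, q₋₁=0, q₋₂=1):
  k=0: a=6, p=6, q=1
  k=1: a=1, p=7, q=1
  k=2: a=3, p=27, q=4
  k=3: a=2, p=61, q=9
  k=4: a=3, p=210, q=31
  k=5: a=2, p=481, q=71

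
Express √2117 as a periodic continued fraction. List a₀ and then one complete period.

a₀ = ⌊√2117⌋ = 46.
With m₀=0, d₀=1 and mₖ₊₁ = dₖaₖ − mₖ, dₖ₊₁ = (n − mₖ₊₁²)/dₖ, aₖ₊₁ = ⌊(a₀+mₖ₊₁)/dₖ₊₁⌋:
  k=1: m=46, d=1, a=92
d=1 and a=2a₀=92 at k=1, so the next step gives (m, d) = (46, 1) again — its k=1 value — and the period has length 1.

[46; 92]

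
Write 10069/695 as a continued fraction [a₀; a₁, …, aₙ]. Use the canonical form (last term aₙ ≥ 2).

[14; 2, 19, 1, 16]

10069 = 14*695 + 339
695 = 2*339 + 17
339 = 19*17 + 16
17 = 1*16 + 1
16 = 16*1 + 0  (stop)
So 10069/695 = [14; 2, 19, 1, 16].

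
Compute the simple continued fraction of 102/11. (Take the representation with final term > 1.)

102 = 9*11 + 3
11 = 3*3 + 2
3 = 1*2 + 1
2 = 2*1 + 0  (stop)
So 102/11 = [9; 3, 1, 2].

[9; 3, 1, 2]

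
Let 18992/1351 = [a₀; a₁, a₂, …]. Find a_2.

18992 = 14·1351 + 78   →  a_0 = 14
1351 = 17·78 + 25   →  a_1 = 17
78 = 3·25 + 3   →  a_2 = 3

3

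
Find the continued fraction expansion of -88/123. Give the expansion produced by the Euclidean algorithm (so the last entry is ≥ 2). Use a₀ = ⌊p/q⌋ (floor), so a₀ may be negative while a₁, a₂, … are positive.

-88 = -1·123 + 35
123 = 3·35 + 18
35 = 1·18 + 17
18 = 1·17 + 1
17 = 17·1 + 0  (stop)
So -88/123 = [-1; 3, 1, 1, 17].

[-1; 3, 1, 1, 17]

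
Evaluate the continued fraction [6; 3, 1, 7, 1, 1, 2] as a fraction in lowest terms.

1045/167

Fold from the inside: start with 2/1.
  1 + 1/2 = 3/2
  1 + 2/3 = 5/3
  7 + 3/5 = 38/5
  1 + 5/38 = 43/38
  3 + 38/43 = 167/43
  6 + 43/167 = 1045/167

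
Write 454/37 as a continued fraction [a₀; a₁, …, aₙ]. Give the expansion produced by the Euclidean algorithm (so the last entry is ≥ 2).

[12; 3, 1, 2, 3]

454 = 12*37 + 10
37 = 3*10 + 7
10 = 1*7 + 3
7 = 2*3 + 1
3 = 3*1 + 0  (stop)
So 454/37 = [12; 3, 1, 2, 3].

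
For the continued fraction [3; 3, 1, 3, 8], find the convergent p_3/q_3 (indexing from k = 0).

49/15

Using pₖ = aₖpₖ₋₁ + pₖ₋₂, qₖ = aₖqₖ₋₁ + qₖ₋₂ (with p₋₁=1, p₋₂=0, q₋₁=0, q₋₂=1):
  k=0: a=3, p=3, q=1
  k=1: a=3, p=10, q=3
  k=2: a=1, p=13, q=4
  k=3: a=3, p=49, q=15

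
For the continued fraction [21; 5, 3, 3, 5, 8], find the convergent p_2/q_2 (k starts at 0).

339/16

Using pₖ = aₖpₖ₋₁ + pₖ₋₂, qₖ = aₖqₖ₋₁ + qₖ₋₂ (with p₋₁=1, p₋₂=0, q₋₁=0, q₋₂=1):
  k=0: a=21, p=21, q=1
  k=1: a=5, p=106, q=5
  k=2: a=3, p=339, q=16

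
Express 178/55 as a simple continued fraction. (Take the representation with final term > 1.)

178 = 3·55 + 13
55 = 4·13 + 3
13 = 4·3 + 1
3 = 3·1 + 0  (stop)
So 178/55 = [3; 4, 4, 3].

[3; 4, 4, 3]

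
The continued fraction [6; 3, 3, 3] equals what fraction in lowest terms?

Fold from the inside: start with 3/1.
  3 + 1/3 = 10/3
  3 + 3/10 = 33/10
  6 + 10/33 = 208/33

208/33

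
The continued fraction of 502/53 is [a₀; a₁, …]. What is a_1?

502 = 9·53 + 25   →  a_0 = 9
53 = 2·25 + 3   →  a_1 = 2

2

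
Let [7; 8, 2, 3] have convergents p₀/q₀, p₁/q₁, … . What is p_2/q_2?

121/17

Using pₖ = aₖpₖ₋₁ + pₖ₋₂, qₖ = aₖqₖ₋₁ + qₖ₋₂ (with p₋₁=1, p₋₂=0, q₋₁=0, q₋₂=1):
  k=0: a=7, p=7, q=1
  k=1: a=8, p=57, q=8
  k=2: a=2, p=121, q=17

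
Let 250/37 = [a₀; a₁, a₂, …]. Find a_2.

3

250 = 6·37 + 28   →  a_0 = 6
37 = 1·28 + 9   →  a_1 = 1
28 = 3·9 + 1   →  a_2 = 3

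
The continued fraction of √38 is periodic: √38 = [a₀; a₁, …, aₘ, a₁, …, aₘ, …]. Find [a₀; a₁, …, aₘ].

a₀ = ⌊√38⌋ = 6.
With m₀=0, d₀=1 and mₖ₊₁ = dₖaₖ − mₖ, dₖ₊₁ = (n − mₖ₊₁²)/dₖ, aₖ₊₁ = ⌊(a₀+mₖ₊₁)/dₖ₊₁⌋:
  k=1: m=6, d=2, a=6
  k=2: m=6, d=1, a=12
d=1 and a=2a₀=12 at k=2, so the next step gives (m, d) = (6, 2) again — its k=1 value — and the period has length 2.

[6; 6, 12]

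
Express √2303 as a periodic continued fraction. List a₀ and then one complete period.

a₀ = ⌊√2303⌋ = 47.
With m₀=0, d₀=1 and mₖ₊₁ = dₖaₖ − mₖ, dₖ₊₁ = (n − mₖ₊₁²)/dₖ, aₖ₊₁ = ⌊(a₀+mₖ₊₁)/dₖ₊₁⌋:
  k=1: m=47, d=94, a=1
  k=2: m=47, d=1, a=94
d=1 and a=2a₀=94 at k=2, so the next step gives (m, d) = (47, 94) again — its k=1 value — and the period has length 2.

[47; 1, 94]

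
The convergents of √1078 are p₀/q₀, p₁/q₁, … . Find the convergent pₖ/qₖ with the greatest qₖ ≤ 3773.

√1078 = [32; 1, 4, 1, 64, …] (period length 4).
Convergents:
  p_0/q_0 = 32/1
  p_1/q_1 = 33/1
  p_2/q_2 = 164/5
  p_3/q_3 = 197/6
  p_4/q_4 = 12772/389
  p_5/q_5 = 12969/395
  p_6/q_6 = 64648/1969
  p_7/q_7 = 77617/2364
  p_8/q_8 = 5032136/153265
q_7 = 2364 ≤ 3773 < 153265 = q_8, so the answer is 77617/2364.

77617/2364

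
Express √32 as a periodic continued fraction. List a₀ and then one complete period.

[5; 1, 1, 1, 10]

a₀ = ⌊√32⌋ = 5.
With m₀=0, d₀=1 and mₖ₊₁ = dₖaₖ − mₖ, dₖ₊₁ = (n − mₖ₊₁²)/dₖ, aₖ₊₁ = ⌊(a₀+mₖ₊₁)/dₖ₊₁⌋:
  k=1: m=5, d=7, a=1
  k=2: m=2, d=4, a=1
  k=3: m=2, d=7, a=1
  k=4: m=5, d=1, a=10
d=1 and a=2a₀=10 at k=4, so the next step gives (m, d) = (5, 7) again — its k=1 value — and the period has length 4.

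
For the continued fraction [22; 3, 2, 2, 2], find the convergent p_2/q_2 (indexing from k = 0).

Using pₖ = aₖpₖ₋₁ + pₖ₋₂, qₖ = aₖqₖ₋₁ + qₖ₋₂ (with p₋₁=1, p₋₂=0, q₋₁=0, q₋₂=1):
  k=0: a=22, p=22, q=1
  k=1: a=3, p=67, q=3
  k=2: a=2, p=156, q=7

156/7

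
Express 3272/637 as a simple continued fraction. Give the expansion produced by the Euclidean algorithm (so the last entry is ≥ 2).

3272 = 5*637 + 87
637 = 7*87 + 28
87 = 3*28 + 3
28 = 9*3 + 1
3 = 3*1 + 0  (stop)
So 3272/637 = [5; 7, 3, 9, 3].

[5; 7, 3, 9, 3]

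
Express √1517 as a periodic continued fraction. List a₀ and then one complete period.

[38; 1, 18, 2, 18, 1, 76]

a₀ = ⌊√1517⌋ = 38.
With m₀=0, d₀=1 and mₖ₊₁ = dₖaₖ − mₖ, dₖ₊₁ = (n − mₖ₊₁²)/dₖ, aₖ₊₁ = ⌊(a₀+mₖ₊₁)/dₖ₊₁⌋:
  k=1: m=38, d=73, a=1
  k=2: m=35, d=4, a=18
  k=3: m=37, d=37, a=2
  k=4: m=37, d=4, a=18
  k=5: m=35, d=73, a=1
  k=6: m=38, d=1, a=76
d=1 and a=2a₀=76 at k=6, so the next step gives (m, d) = (38, 73) again — its k=1 value — and the period has length 6.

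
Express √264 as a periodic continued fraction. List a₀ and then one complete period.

a₀ = ⌊√264⌋ = 16.

[16; 4, 32]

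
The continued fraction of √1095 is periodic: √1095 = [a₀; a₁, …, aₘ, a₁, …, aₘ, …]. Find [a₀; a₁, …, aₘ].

a₀ = ⌊√1095⌋ = 33.
With m₀=0, d₀=1 and mₖ₊₁ = dₖaₖ − mₖ, dₖ₊₁ = (n − mₖ₊₁²)/dₖ, aₖ₊₁ = ⌊(a₀+mₖ₊₁)/dₖ₊₁⌋:
  k=1: m=33, d=6, a=11
  k=2: m=33, d=1, a=66
d=1 and a=2a₀=66 at k=2, so the next step gives (m, d) = (33, 6) again — its k=1 value — and the period has length 2.

[33; 11, 66]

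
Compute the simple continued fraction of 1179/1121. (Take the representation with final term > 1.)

1179 = 1×1121 + 58
1121 = 19×58 + 19
58 = 3×19 + 1
19 = 19×1 + 0  (stop)
So 1179/1121 = [1; 19, 3, 19].

[1; 19, 3, 19]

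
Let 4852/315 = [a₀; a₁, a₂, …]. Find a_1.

4852 = 15·315 + 127   →  a_0 = 15
315 = 2·127 + 61   →  a_1 = 2

2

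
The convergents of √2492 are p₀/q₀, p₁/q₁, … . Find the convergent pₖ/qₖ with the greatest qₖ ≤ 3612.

√2492 = [49; 1, 11, 2, 24, 2, 11, 1, 98, …] (period length 8).
Convergents:
  p_0/q_0 = 49/1
  p_1/q_1 = 50/1
  p_2/q_2 = 599/12
  p_3/q_3 = 1248/25
  p_4/q_4 = 30551/612
  p_5/q_5 = 62350/1249
  p_6/q_6 = 716401/14351
q_5 = 1249 ≤ 3612 < 14351 = q_6, so the answer is 62350/1249.

62350/1249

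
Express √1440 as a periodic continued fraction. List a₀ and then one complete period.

[37; 1, 17, 1, 74]

a₀ = ⌊√1440⌋ = 37.
With m₀=0, d₀=1 and mₖ₊₁ = dₖaₖ − mₖ, dₖ₊₁ = (n − mₖ₊₁²)/dₖ, aₖ₊₁ = ⌊(a₀+mₖ₊₁)/dₖ₊₁⌋:
  k=1: m=37, d=71, a=1
  k=2: m=34, d=4, a=17
  k=3: m=34, d=71, a=1
  k=4: m=37, d=1, a=74
d=1 and a=2a₀=74 at k=4, so the next step gives (m, d) = (37, 71) again — its k=1 value — and the period has length 4.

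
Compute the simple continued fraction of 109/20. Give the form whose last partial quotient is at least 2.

109 = 5×20 + 9
20 = 2×9 + 2
9 = 4×2 + 1
2 = 2×1 + 0  (stop)
So 109/20 = [5; 2, 4, 2].

[5; 2, 4, 2]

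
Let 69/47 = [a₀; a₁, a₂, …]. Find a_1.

2

69 = 1·47 + 22   →  a_0 = 1
47 = 2·22 + 3   →  a_1 = 2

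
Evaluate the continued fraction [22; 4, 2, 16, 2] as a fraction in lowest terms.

6778/305

Using pₖ = aₖpₖ₋₁ + pₖ₋₂ and qₖ = aₖqₖ₋₁ + qₖ₋₂:
  k=0: a=22, p=22, q=1
  k=1: a=4, p=89, q=4
  k=2: a=2, p=200, q=9
  k=3: a=16, p=3289, q=148
  k=4: a=2, p=6778, q=305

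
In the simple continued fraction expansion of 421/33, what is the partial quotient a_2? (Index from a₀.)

421 = 12·33 + 25   →  a_0 = 12
33 = 1·25 + 8   →  a_1 = 1
25 = 3·8 + 1   →  a_2 = 3

3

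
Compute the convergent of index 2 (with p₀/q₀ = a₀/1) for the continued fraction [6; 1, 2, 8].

Using pₖ = aₖpₖ₋₁ + pₖ₋₂, qₖ = aₖqₖ₋₁ + qₖ₋₂ (with p₋₁=1, p₋₂=0, q₋₁=0, q₋₂=1):
  k=0: a=6, p=6, q=1
  k=1: a=1, p=7, q=1
  k=2: a=2, p=20, q=3

20/3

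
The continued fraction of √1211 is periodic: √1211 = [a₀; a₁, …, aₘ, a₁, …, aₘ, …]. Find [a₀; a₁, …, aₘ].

a₀ = ⌊√1211⌋ = 34.
With m₀=0, d₀=1 and mₖ₊₁ = dₖaₖ − mₖ, dₖ₊₁ = (n − mₖ₊₁²)/dₖ, aₖ₊₁ = ⌊(a₀+mₖ₊₁)/dₖ₊₁⌋:
  k=1: m=34, d=55, a=1
  k=2: m=21, d=14, a=3
  k=3: m=21, d=55, a=1
  k=4: m=34, d=1, a=68
d=1 and a=2a₀=68 at k=4, so the next step gives (m, d) = (34, 55) again — its k=1 value — and the period has length 4.

[34; 1, 3, 1, 68]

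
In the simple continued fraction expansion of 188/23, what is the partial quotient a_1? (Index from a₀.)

188 = 8·23 + 4   →  a_0 = 8
23 = 5·4 + 3   →  a_1 = 5

5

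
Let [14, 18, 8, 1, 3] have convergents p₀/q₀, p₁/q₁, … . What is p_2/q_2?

Using pₖ = aₖpₖ₋₁ + pₖ₋₂, qₖ = aₖqₖ₋₁ + qₖ₋₂ (with p₋₁=1, p₋₂=0, q₋₁=0, q₋₂=1):
  k=0: a=14, p=14, q=1
  k=1: a=18, p=253, q=18
  k=2: a=8, p=2038, q=145

2038/145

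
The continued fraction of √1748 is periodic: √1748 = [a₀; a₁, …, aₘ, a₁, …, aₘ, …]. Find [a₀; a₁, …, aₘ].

a₀ = ⌊√1748⌋ = 41.

[41; 1, 4, 4, 4, 1, 82]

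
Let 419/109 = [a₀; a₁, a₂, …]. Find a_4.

2

419 = 3·109 + 92   →  a_0 = 3
109 = 1·92 + 17   →  a_1 = 1
92 = 5·17 + 7   →  a_2 = 5
17 = 2·7 + 3   →  a_3 = 2
7 = 2·3 + 1   →  a_4 = 2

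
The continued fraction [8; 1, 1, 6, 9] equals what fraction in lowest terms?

1016/119

Using pₖ = aₖpₖ₋₁ + pₖ₋₂ and qₖ = aₖqₖ₋₁ + qₖ₋₂:
  k=0: a=8, p=8, q=1
  k=1: a=1, p=9, q=1
  k=2: a=1, p=17, q=2
  k=3: a=6, p=111, q=13
  k=4: a=9, p=1016, q=119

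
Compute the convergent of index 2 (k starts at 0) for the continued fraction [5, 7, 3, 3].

113/22

Using pₖ = aₖpₖ₋₁ + pₖ₋₂, qₖ = aₖqₖ₋₁ + qₖ₋₂ (with p₋₁=1, p₋₂=0, q₋₁=0, q₋₂=1):
  k=0: a=5, p=5, q=1
  k=1: a=7, p=36, q=7
  k=2: a=3, p=113, q=22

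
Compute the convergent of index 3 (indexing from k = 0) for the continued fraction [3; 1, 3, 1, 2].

Using pₖ = aₖpₖ₋₁ + pₖ₋₂, qₖ = aₖqₖ₋₁ + qₖ₋₂ (with p₋₁=1, p₋₂=0, q₋₁=0, q₋₂=1):
  k=0: a=3, p=3, q=1
  k=1: a=1, p=4, q=1
  k=2: a=3, p=15, q=4
  k=3: a=1, p=19, q=5

19/5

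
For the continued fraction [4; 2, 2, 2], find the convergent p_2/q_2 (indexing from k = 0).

22/5

Using pₖ = aₖpₖ₋₁ + pₖ₋₂, qₖ = aₖqₖ₋₁ + qₖ₋₂ (with p₋₁=1, p₋₂=0, q₋₁=0, q₋₂=1):
  k=0: a=4, p=4, q=1
  k=1: a=2, p=9, q=2
  k=2: a=2, p=22, q=5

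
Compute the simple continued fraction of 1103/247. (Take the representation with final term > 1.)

1103 = 4×247 + 115
247 = 2×115 + 17
115 = 6×17 + 13
17 = 1×13 + 4
13 = 3×4 + 1
4 = 4×1 + 0  (stop)
So 1103/247 = [4; 2, 6, 1, 3, 4].

[4; 2, 6, 1, 3, 4]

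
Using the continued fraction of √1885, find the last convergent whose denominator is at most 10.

√1885 = [43; 2, 2, 2, 86, …] (period length 4).
Convergents:
  p_0/q_0 = 43/1
  p_1/q_1 = 87/2
  p_2/q_2 = 217/5
  p_3/q_3 = 521/12
q_2 = 5 ≤ 10 < 12 = q_3, so the answer is 217/5.

217/5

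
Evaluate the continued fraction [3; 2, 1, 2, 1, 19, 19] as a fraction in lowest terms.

13907/4134

Using pₖ = aₖpₖ₋₁ + pₖ₋₂ and qₖ = aₖqₖ₋₁ + qₖ₋₂:
  k=0: a=3, p=3, q=1
  k=1: a=2, p=7, q=2
  k=2: a=1, p=10, q=3
  k=3: a=2, p=27, q=8
  k=4: a=1, p=37, q=11
  k=5: a=19, p=730, q=217
  k=6: a=19, p=13907, q=4134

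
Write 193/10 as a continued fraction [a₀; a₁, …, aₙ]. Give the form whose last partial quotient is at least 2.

[19; 3, 3]

193 = 19·10 + 3
10 = 3·3 + 1
3 = 3·1 + 0  (stop)
So 193/10 = [19; 3, 3].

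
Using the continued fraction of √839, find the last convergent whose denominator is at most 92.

√839 = [28; 1, 27, 1, 56, …] (period length 4).
Convergents:
  p_0/q_0 = 28/1
  p_1/q_1 = 29/1
  p_2/q_2 = 811/28
  p_3/q_3 = 840/29
  p_4/q_4 = 47851/1652
q_3 = 29 ≤ 92 < 1652 = q_4, so the answer is 840/29.

840/29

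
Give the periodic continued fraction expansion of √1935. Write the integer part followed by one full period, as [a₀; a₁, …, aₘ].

[43; 1, 86]

a₀ = ⌊√1935⌋ = 43.
With m₀=0, d₀=1 and mₖ₊₁ = dₖaₖ − mₖ, dₖ₊₁ = (n − mₖ₊₁²)/dₖ, aₖ₊₁ = ⌊(a₀+mₖ₊₁)/dₖ₊₁⌋:
  k=1: m=43, d=86, a=1
  k=2: m=43, d=1, a=86
d=1 and a=2a₀=86 at k=2, so the next step gives (m, d) = (43, 86) again — its k=1 value — and the period has length 2.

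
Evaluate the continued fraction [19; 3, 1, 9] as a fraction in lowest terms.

751/39

Using pₖ = aₖpₖ₋₁ + pₖ₋₂ and qₖ = aₖqₖ₋₁ + qₖ₋₂:
  k=0: a=19, p=19, q=1
  k=1: a=3, p=58, q=3
  k=2: a=1, p=77, q=4
  k=3: a=9, p=751, q=39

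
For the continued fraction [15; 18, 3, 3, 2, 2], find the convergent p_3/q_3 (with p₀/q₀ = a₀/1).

2755/183

Using pₖ = aₖpₖ₋₁ + pₖ₋₂, qₖ = aₖqₖ₋₁ + qₖ₋₂ (with p₋₁=1, p₋₂=0, q₋₁=0, q₋₂=1):
  k=0: a=15, p=15, q=1
  k=1: a=18, p=271, q=18
  k=2: a=3, p=828, q=55
  k=3: a=3, p=2755, q=183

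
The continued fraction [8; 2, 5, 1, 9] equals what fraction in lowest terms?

1083/128

Fold from the inside: start with 9/1.
  1 + 1/9 = 10/9
  5 + 9/10 = 59/10
  2 + 10/59 = 128/59
  8 + 59/128 = 1083/128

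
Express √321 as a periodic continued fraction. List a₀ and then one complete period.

a₀ = ⌊√321⌋ = 17.
With m₀=0, d₀=1 and mₖ₊₁ = dₖaₖ − mₖ, dₖ₊₁ = (n − mₖ₊₁²)/dₖ, aₖ₊₁ = ⌊(a₀+mₖ₊₁)/dₖ₊₁⌋:
  k=1: m=17, d=32, a=1
  k=2: m=15, d=3, a=10
  k=3: m=15, d=32, a=1
  k=4: m=17, d=1, a=34
d=1 and a=2a₀=34 at k=4, so the next step gives (m, d) = (17, 32) again — its k=1 value — and the period has length 4.

[17; 1, 10, 1, 34]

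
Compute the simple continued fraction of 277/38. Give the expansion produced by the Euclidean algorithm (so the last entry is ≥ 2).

277 = 7·38 + 11
38 = 3·11 + 5
11 = 2·5 + 1
5 = 5·1 + 0  (stop)
So 277/38 = [7; 3, 2, 5].

[7; 3, 2, 5]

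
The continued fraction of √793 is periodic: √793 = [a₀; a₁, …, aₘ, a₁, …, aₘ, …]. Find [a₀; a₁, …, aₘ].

[28; 6, 4, 6, 56]

a₀ = ⌊√793⌋ = 28.
With m₀=0, d₀=1 and mₖ₊₁ = dₖaₖ − mₖ, dₖ₊₁ = (n − mₖ₊₁²)/dₖ, aₖ₊₁ = ⌊(a₀+mₖ₊₁)/dₖ₊₁⌋:
  k=1: m=28, d=9, a=6
  k=2: m=26, d=13, a=4
  k=3: m=26, d=9, a=6
  k=4: m=28, d=1, a=56
d=1 and a=2a₀=56 at k=4, so the next step gives (m, d) = (28, 9) again — its k=1 value — and the period has length 4.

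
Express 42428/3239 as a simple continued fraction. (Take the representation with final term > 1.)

[13; 10, 11, 14, 2]

42428 = 13×3239 + 321
3239 = 10×321 + 29
321 = 11×29 + 2
29 = 14×2 + 1
2 = 2×1 + 0  (stop)
So 42428/3239 = [13; 10, 11, 14, 2].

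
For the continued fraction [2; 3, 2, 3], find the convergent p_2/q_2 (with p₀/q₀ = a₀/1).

16/7

Using pₖ = aₖpₖ₋₁ + pₖ₋₂, qₖ = aₖqₖ₋₁ + qₖ₋₂ (with p₋₁=1, p₋₂=0, q₋₁=0, q₋₂=1):
  k=0: a=2, p=2, q=1
  k=1: a=3, p=7, q=3
  k=2: a=2, p=16, q=7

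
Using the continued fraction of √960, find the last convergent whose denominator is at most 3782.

√960 = [30; 1, 60, …] (period length 2).
Convergents:
  p_0/q_0 = 30/1
  p_1/q_1 = 31/1
  p_2/q_2 = 1890/61
  p_3/q_3 = 1921/62
  p_4/q_4 = 117150/3781
  p_5/q_5 = 119071/3843
q_4 = 3781 ≤ 3782 < 3843 = q_5, so the answer is 117150/3781.

117150/3781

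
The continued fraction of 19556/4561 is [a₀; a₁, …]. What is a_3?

10

19556 = 4·4561 + 1312   →  a_0 = 4
4561 = 3·1312 + 625   →  a_1 = 3
1312 = 2·625 + 62   →  a_2 = 2
625 = 10·62 + 5   →  a_3 = 10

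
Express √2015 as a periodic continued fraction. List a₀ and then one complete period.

a₀ = ⌊√2015⌋ = 44.
With m₀=0, d₀=1 and mₖ₊₁ = dₖaₖ − mₖ, dₖ₊₁ = (n − mₖ₊₁²)/dₖ, aₖ₊₁ = ⌊(a₀+mₖ₊₁)/dₖ₊₁⌋:
  k=1: m=44, d=79, a=1
  k=2: m=35, d=10, a=7
  k=3: m=35, d=79, a=1
  k=4: m=44, d=1, a=88
d=1 and a=2a₀=88 at k=4, so the next step gives (m, d) = (44, 79) again — its k=1 value — and the period has length 4.

[44; 1, 7, 1, 88]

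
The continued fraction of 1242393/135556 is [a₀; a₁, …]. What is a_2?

18

1242393 = 9·135556 + 22389   →  a_0 = 9
135556 = 6·22389 + 1222   →  a_1 = 6
22389 = 18·1222 + 393   →  a_2 = 18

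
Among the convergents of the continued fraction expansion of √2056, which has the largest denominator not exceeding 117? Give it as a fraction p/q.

4625/102

√2056 = [45; 2, 1, 10, 1, 2, 90, …] (period length 6).
Convergents:
  p_0/q_0 = 45/1
  p_1/q_1 = 91/2
  p_2/q_2 = 136/3
  p_3/q_3 = 1451/32
  p_4/q_4 = 1587/35
  p_5/q_5 = 4625/102
  p_6/q_6 = 417837/9215
q_5 = 102 ≤ 117 < 9215 = q_6, so the answer is 4625/102.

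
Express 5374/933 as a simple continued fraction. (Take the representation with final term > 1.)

5374 = 5·933 + 709
933 = 1·709 + 224
709 = 3·224 + 37
224 = 6·37 + 2
37 = 18·2 + 1
2 = 2·1 + 0  (stop)
So 5374/933 = [5; 1, 3, 6, 18, 2].

[5; 1, 3, 6, 18, 2]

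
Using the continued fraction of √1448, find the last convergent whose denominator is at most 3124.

√1448 = [38; 19, 76, …] (period length 2).
Convergents:
  p_0/q_0 = 38/1
  p_1/q_1 = 723/19
  p_2/q_2 = 54986/1445
  p_3/q_3 = 1045457/27474
q_2 = 1445 ≤ 3124 < 27474 = q_3, so the answer is 54986/1445.

54986/1445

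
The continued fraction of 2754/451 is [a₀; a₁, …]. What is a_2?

2754 = 6·451 + 48   →  a_0 = 6
451 = 9·48 + 19   →  a_1 = 9
48 = 2·19 + 10   →  a_2 = 2

2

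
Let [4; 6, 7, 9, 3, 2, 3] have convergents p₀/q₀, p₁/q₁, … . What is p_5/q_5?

Using pₖ = aₖpₖ₋₁ + pₖ₋₂, qₖ = aₖqₖ₋₁ + qₖ₋₂ (with p₋₁=1, p₋₂=0, q₋₁=0, q₋₂=1):
  k=0: a=4, p=4, q=1
  k=1: a=6, p=25, q=6
  k=2: a=7, p=179, q=43
  k=3: a=9, p=1636, q=393
  k=4: a=3, p=5087, q=1222
  k=5: a=2, p=11810, q=2837

11810/2837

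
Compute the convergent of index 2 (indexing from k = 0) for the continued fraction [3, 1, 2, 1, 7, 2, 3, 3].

11/3

Using pₖ = aₖpₖ₋₁ + pₖ₋₂, qₖ = aₖqₖ₋₁ + qₖ₋₂ (with p₋₁=1, p₋₂=0, q₋₁=0, q₋₂=1):
  k=0: a=3, p=3, q=1
  k=1: a=1, p=4, q=1
  k=2: a=2, p=11, q=3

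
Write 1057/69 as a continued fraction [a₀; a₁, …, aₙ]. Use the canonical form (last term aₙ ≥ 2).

[15; 3, 7, 3]

1057 = 15×69 + 22
69 = 3×22 + 3
22 = 7×3 + 1
3 = 3×1 + 0  (stop)
So 1057/69 = [15; 3, 7, 3].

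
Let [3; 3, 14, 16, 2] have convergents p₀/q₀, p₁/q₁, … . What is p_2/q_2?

Using pₖ = aₖpₖ₋₁ + pₖ₋₂, qₖ = aₖqₖ₋₁ + qₖ₋₂ (with p₋₁=1, p₋₂=0, q₋₁=0, q₋₂=1):
  k=0: a=3, p=3, q=1
  k=1: a=3, p=10, q=3
  k=2: a=14, p=143, q=43

143/43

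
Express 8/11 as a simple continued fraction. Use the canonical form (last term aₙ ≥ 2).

[0; 1, 2, 1, 2]

8 = 0×11 + 8
11 = 1×8 + 3
8 = 2×3 + 2
3 = 1×2 + 1
2 = 2×1 + 0  (stop)
So 8/11 = [0; 1, 2, 1, 2].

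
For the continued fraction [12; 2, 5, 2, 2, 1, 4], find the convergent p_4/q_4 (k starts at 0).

735/59

Using pₖ = aₖpₖ₋₁ + pₖ₋₂, qₖ = aₖqₖ₋₁ + qₖ₋₂ (with p₋₁=1, p₋₂=0, q₋₁=0, q₋₂=1):
  k=0: a=12, p=12, q=1
  k=1: a=2, p=25, q=2
  k=2: a=5, p=137, q=11
  k=3: a=2, p=299, q=24
  k=4: a=2, p=735, q=59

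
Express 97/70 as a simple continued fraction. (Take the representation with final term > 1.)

[1; 2, 1, 1, 2, 5]

97 = 1·70 + 27
70 = 2·27 + 16
27 = 1·16 + 11
16 = 1·11 + 5
11 = 2·5 + 1
5 = 5·1 + 0  (stop)
So 97/70 = [1; 2, 1, 1, 2, 5].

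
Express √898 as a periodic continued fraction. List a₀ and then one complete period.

a₀ = ⌊√898⌋ = 29.
With m₀=0, d₀=1 and mₖ₊₁ = dₖaₖ − mₖ, dₖ₊₁ = (n − mₖ₊₁²)/dₖ, aₖ₊₁ = ⌊(a₀+mₖ₊₁)/dₖ₊₁⌋:
  k=1: m=29, d=57, a=1
  k=2: m=28, d=2, a=28
  k=3: m=28, d=57, a=1
  k=4: m=29, d=1, a=58
d=1 and a=2a₀=58 at k=4, so the next step gives (m, d) = (29, 57) again — its k=1 value — and the period has length 4.

[29; 1, 28, 1, 58]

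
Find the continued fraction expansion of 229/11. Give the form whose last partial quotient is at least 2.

[20; 1, 4, 2]

229 = 20·11 + 9
11 = 1·9 + 2
9 = 4·2 + 1
2 = 2·1 + 0  (stop)
So 229/11 = [20; 1, 4, 2].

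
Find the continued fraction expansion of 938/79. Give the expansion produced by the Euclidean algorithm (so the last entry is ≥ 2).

[11; 1, 6, 1, 9]

938 = 11·79 + 69
79 = 1·69 + 10
69 = 6·10 + 9
10 = 1·9 + 1
9 = 9·1 + 0  (stop)
So 938/79 = [11; 1, 6, 1, 9].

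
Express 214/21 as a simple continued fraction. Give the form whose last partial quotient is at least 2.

214 = 10*21 + 4
21 = 5*4 + 1
4 = 4*1 + 0  (stop)
So 214/21 = [10; 5, 4].

[10; 5, 4]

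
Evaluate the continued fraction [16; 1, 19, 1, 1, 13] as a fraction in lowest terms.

Fold from the inside: start with 13/1.
  1 + 1/13 = 14/13
  1 + 13/14 = 27/14
  19 + 14/27 = 527/27
  1 + 27/527 = 554/527
  16 + 527/554 = 9391/554

9391/554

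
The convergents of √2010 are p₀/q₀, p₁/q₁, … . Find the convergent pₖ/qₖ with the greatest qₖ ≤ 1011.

24165/539

√2010 = [44; 1, 4, 1, 88, …] (period length 4).
Convergents:
  p_0/q_0 = 44/1
  p_1/q_1 = 45/1
  p_2/q_2 = 224/5
  p_3/q_3 = 269/6
  p_4/q_4 = 23896/533
  p_5/q_5 = 24165/539
  p_6/q_6 = 120556/2689
q_5 = 539 ≤ 1011 < 2689 = q_6, so the answer is 24165/539.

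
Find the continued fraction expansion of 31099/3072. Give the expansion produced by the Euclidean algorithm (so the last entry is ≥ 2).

[10; 8, 9, 2, 9, 2]

31099 = 10·3072 + 379
3072 = 8·379 + 40
379 = 9·40 + 19
40 = 2·19 + 2
19 = 9·2 + 1
2 = 2·1 + 0  (stop)
So 31099/3072 = [10; 8, 9, 2, 9, 2].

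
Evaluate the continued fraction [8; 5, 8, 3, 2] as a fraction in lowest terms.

2434/297

Fold from the inside: start with 2/1.
  3 + 1/2 = 7/2
  8 + 2/7 = 58/7
  5 + 7/58 = 297/58
  8 + 58/297 = 2434/297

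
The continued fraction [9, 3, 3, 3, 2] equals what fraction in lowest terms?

707/76

Using pₖ = aₖpₖ₋₁ + pₖ₋₂ and qₖ = aₖqₖ₋₁ + qₖ₋₂:
  k=0: a=9, p=9, q=1
  k=1: a=3, p=28, q=3
  k=2: a=3, p=93, q=10
  k=3: a=3, p=307, q=33
  k=4: a=2, p=707, q=76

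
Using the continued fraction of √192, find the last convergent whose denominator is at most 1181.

16115/1163

√192 = [13; 1, 5, 1, 26, …] (period length 4).
Convergents:
  p_0/q_0 = 13/1
  p_1/q_1 = 14/1
  p_2/q_2 = 83/6
  p_3/q_3 = 97/7
  p_4/q_4 = 2605/188
  p_5/q_5 = 2702/195
  p_6/q_6 = 16115/1163
  p_7/q_7 = 18817/1358
q_6 = 1163 ≤ 1181 < 1358 = q_7, so the answer is 16115/1163.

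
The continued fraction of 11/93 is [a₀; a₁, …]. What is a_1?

11 = 0·93 + 11   →  a_0 = 0
93 = 8·11 + 5   →  a_1 = 8

8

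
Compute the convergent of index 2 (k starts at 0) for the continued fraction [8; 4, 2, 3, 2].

Using pₖ = aₖpₖ₋₁ + pₖ₋₂, qₖ = aₖqₖ₋₁ + qₖ₋₂ (with p₋₁=1, p₋₂=0, q₋₁=0, q₋₂=1):
  k=0: a=8, p=8, q=1
  k=1: a=4, p=33, q=4
  k=2: a=2, p=74, q=9

74/9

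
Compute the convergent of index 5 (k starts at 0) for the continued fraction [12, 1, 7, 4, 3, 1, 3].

1803/140

Using pₖ = aₖpₖ₋₁ + pₖ₋₂, qₖ = aₖqₖ₋₁ + qₖ₋₂ (with p₋₁=1, p₋₂=0, q₋₁=0, q₋₂=1):
  k=0: a=12, p=12, q=1
  k=1: a=1, p=13, q=1
  k=2: a=7, p=103, q=8
  k=3: a=4, p=425, q=33
  k=4: a=3, p=1378, q=107
  k=5: a=1, p=1803, q=140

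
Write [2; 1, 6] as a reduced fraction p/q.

Using pₖ = aₖpₖ₋₁ + pₖ₋₂ and qₖ = aₖqₖ₋₁ + qₖ₋₂:
  k=0: a=2, p=2, q=1
  k=1: a=1, p=3, q=1
  k=2: a=6, p=20, q=7

20/7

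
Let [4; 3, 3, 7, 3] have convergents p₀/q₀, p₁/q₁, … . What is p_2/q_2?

Using pₖ = aₖpₖ₋₁ + pₖ₋₂, qₖ = aₖqₖ₋₁ + qₖ₋₂ (with p₋₁=1, p₋₂=0, q₋₁=0, q₋₂=1):
  k=0: a=4, p=4, q=1
  k=1: a=3, p=13, q=3
  k=2: a=3, p=43, q=10

43/10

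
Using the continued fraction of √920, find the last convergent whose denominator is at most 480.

5490/181

√920 = [30; 3, 60, …] (period length 2).
Convergents:
  p_0/q_0 = 30/1
  p_1/q_1 = 91/3
  p_2/q_2 = 5490/181
  p_3/q_3 = 16561/546
q_2 = 181 ≤ 480 < 546 = q_3, so the answer is 5490/181.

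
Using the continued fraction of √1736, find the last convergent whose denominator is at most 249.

10333/248

√1736 = [41; 1, 1, 1, 82, …] (period length 4).
Convergents:
  p_0/q_0 = 41/1
  p_1/q_1 = 42/1
  p_2/q_2 = 83/2
  p_3/q_3 = 125/3
  p_4/q_4 = 10333/248
  p_5/q_5 = 10458/251
q_4 = 248 ≤ 249 < 251 = q_5, so the answer is 10333/248.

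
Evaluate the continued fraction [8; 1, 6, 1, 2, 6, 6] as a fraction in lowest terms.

7974/899

Fold from the inside: start with 6/1.
  6 + 1/6 = 37/6
  2 + 6/37 = 80/37
  1 + 37/80 = 117/80
  6 + 80/117 = 782/117
  1 + 117/782 = 899/782
  8 + 782/899 = 7974/899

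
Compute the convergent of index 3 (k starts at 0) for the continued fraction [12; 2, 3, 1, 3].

112/9

Using pₖ = aₖpₖ₋₁ + pₖ₋₂, qₖ = aₖqₖ₋₁ + qₖ₋₂ (with p₋₁=1, p₋₂=0, q₋₁=0, q₋₂=1):
  k=0: a=12, p=12, q=1
  k=1: a=2, p=25, q=2
  k=2: a=3, p=87, q=7
  k=3: a=1, p=112, q=9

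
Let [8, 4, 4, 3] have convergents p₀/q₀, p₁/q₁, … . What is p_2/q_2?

Using pₖ = aₖpₖ₋₁ + pₖ₋₂, qₖ = aₖqₖ₋₁ + qₖ₋₂ (with p₋₁=1, p₋₂=0, q₋₁=0, q₋₂=1):
  k=0: a=8, p=8, q=1
  k=1: a=4, p=33, q=4
  k=2: a=4, p=140, q=17

140/17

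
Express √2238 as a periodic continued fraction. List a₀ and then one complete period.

[47; 3, 3, 1, 30, 1, 3, 3, 94]

a₀ = ⌊√2238⌋ = 47.
With m₀=0, d₀=1 and mₖ₊₁ = dₖaₖ − mₖ, dₖ₊₁ = (n − mₖ₊₁²)/dₖ, aₖ₊₁ = ⌊(a₀+mₖ₊₁)/dₖ₊₁⌋:
  k=1: m=47, d=29, a=3
  k=2: m=40, d=22, a=3
  k=3: m=26, d=71, a=1
  k=4: m=45, d=3, a=30
  k=5: m=45, d=71, a=1
  k=6: m=26, d=22, a=3
  k=7: m=40, d=29, a=3
  k=8: m=47, d=1, a=94
d=1 and a=2a₀=94 at k=8, so the next step gives (m, d) = (47, 29) again — its k=1 value — and the period has length 8.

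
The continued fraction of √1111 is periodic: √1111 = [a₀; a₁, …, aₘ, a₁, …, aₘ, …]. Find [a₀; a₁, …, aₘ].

a₀ = ⌊√1111⌋ = 33.
With m₀=0, d₀=1 and mₖ₊₁ = dₖaₖ − mₖ, dₖ₊₁ = (n − mₖ₊₁²)/dₖ, aₖ₊₁ = ⌊(a₀+mₖ₊₁)/dₖ₊₁⌋:
  k=1: m=33, d=22, a=3
  k=2: m=33, d=1, a=66
d=1 and a=2a₀=66 at k=2, so the next step gives (m, d) = (33, 22) again — its k=1 value — and the period has length 2.

[33; 3, 66]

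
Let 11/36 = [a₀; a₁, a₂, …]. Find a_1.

11 = 0·36 + 11   →  a_0 = 0
36 = 3·11 + 3   →  a_1 = 3

3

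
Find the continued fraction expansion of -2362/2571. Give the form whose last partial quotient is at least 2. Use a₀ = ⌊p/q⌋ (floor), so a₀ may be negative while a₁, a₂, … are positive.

-2362 = -1·2571 + 209
2571 = 12·209 + 63
209 = 3·63 + 20
63 = 3·20 + 3
20 = 6·3 + 2
3 = 1·2 + 1
2 = 2·1 + 0  (stop)
So -2362/2571 = [-1; 12, 3, 3, 6, 1, 2].

[-1; 12, 3, 3, 6, 1, 2]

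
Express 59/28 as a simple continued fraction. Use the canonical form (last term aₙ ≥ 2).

[2; 9, 3]

59 = 2×28 + 3
28 = 9×3 + 1
3 = 3×1 + 0  (stop)
So 59/28 = [2; 9, 3].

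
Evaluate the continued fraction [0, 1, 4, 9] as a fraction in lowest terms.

Fold from the inside: start with 9/1.
  4 + 1/9 = 37/9
  1 + 9/37 = 46/37
  0 + 37/46 = 37/46

37/46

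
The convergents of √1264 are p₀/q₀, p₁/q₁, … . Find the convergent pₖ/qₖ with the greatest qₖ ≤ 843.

√1264 = [35; 1, 1, 4, 4, 4, 1, 1, 70, …] (period length 8).
Convergents:
  p_0/q_0 = 35/1
  p_1/q_1 = 36/1
  p_2/q_2 = 71/2
  p_3/q_3 = 320/9
  p_4/q_4 = 1351/38
  p_5/q_5 = 5724/161
  p_6/q_6 = 7075/199
  p_7/q_7 = 12799/360
  p_8/q_8 = 903005/25399
q_7 = 360 ≤ 843 < 25399 = q_8, so the answer is 12799/360.

12799/360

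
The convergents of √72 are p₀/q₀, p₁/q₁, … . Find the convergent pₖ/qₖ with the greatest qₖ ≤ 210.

√72 = [8; 2, 16, …] (period length 2).
Convergents:
  p_0/q_0 = 8/1
  p_1/q_1 = 17/2
  p_2/q_2 = 280/33
  p_3/q_3 = 577/68
  p_4/q_4 = 9512/1121
q_3 = 68 ≤ 210 < 1121 = q_4, so the answer is 577/68.

577/68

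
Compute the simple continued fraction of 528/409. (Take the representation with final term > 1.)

[1; 3, 2, 3, 2, 7]

528 = 1×409 + 119
409 = 3×119 + 52
119 = 2×52 + 15
52 = 3×15 + 7
15 = 2×7 + 1
7 = 7×1 + 0  (stop)
So 528/409 = [1; 3, 2, 3, 2, 7].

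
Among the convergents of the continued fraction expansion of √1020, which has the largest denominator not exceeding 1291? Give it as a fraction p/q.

√1020 = [31; 1, 14, 1, 62, …] (period length 4).
Convergents:
  p_0/q_0 = 31/1
  p_1/q_1 = 32/1
  p_2/q_2 = 479/15
  p_3/q_3 = 511/16
  p_4/q_4 = 32161/1007
  p_5/q_5 = 32672/1023
  p_6/q_6 = 489569/15329
q_5 = 1023 ≤ 1291 < 15329 = q_6, so the answer is 32672/1023.

32672/1023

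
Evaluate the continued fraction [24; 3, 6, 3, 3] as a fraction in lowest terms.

Fold from the inside: start with 3/1.
  3 + 1/3 = 10/3
  6 + 3/10 = 63/10
  3 + 10/63 = 199/63
  24 + 63/199 = 4839/199

4839/199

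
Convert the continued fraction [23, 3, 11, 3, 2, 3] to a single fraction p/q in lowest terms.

19522/837

Using pₖ = aₖpₖ₋₁ + pₖ₋₂ and qₖ = aₖqₖ₋₁ + qₖ₋₂:
  k=0: a=23, p=23, q=1
  k=1: a=3, p=70, q=3
  k=2: a=11, p=793, q=34
  k=3: a=3, p=2449, q=105
  k=4: a=2, p=5691, q=244
  k=5: a=3, p=19522, q=837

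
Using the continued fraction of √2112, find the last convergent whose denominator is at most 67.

1057/23

√2112 = [45; 1, 21, 1, 90, …] (period length 4).
Convergents:
  p_0/q_0 = 45/1
  p_1/q_1 = 46/1
  p_2/q_2 = 1011/22
  p_3/q_3 = 1057/23
  p_4/q_4 = 96141/2092
q_3 = 23 ≤ 67 < 2092 = q_4, so the answer is 1057/23.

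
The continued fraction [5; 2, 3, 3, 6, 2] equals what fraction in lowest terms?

Using pₖ = aₖpₖ₋₁ + pₖ₋₂ and qₖ = aₖqₖ₋₁ + qₖ₋₂:
  k=0: a=5, p=5, q=1
  k=1: a=2, p=11, q=2
  k=2: a=3, p=38, q=7
  k=3: a=3, p=125, q=23
  k=4: a=6, p=788, q=145
  k=5: a=2, p=1701, q=313

1701/313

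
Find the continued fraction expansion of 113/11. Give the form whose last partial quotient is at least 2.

[10; 3, 1, 2]

113 = 10·11 + 3
11 = 3·3 + 2
3 = 1·2 + 1
2 = 2·1 + 0  (stop)
So 113/11 = [10; 3, 1, 2].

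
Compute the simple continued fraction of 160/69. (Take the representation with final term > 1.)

[2; 3, 7, 3]

160 = 2×69 + 22
69 = 3×22 + 3
22 = 7×3 + 1
3 = 3×1 + 0  (stop)
So 160/69 = [2; 3, 7, 3].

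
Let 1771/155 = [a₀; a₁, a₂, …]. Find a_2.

1771 = 11·155 + 66   →  a_0 = 11
155 = 2·66 + 23   →  a_1 = 2
66 = 2·23 + 20   →  a_2 = 2

2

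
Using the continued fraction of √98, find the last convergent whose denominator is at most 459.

1970/199

√98 = [9; 1, 8, 1, 18, …] (period length 4).
Convergents:
  p_0/q_0 = 9/1
  p_1/q_1 = 10/1
  p_2/q_2 = 89/9
  p_3/q_3 = 99/10
  p_4/q_4 = 1871/189
  p_5/q_5 = 1970/199
  p_6/q_6 = 17631/1781
q_5 = 199 ≤ 459 < 1781 = q_6, so the answer is 1970/199.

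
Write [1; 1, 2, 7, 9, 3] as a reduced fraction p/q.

1051/625

Fold from the inside: start with 3/1.
  9 + 1/3 = 28/3
  7 + 3/28 = 199/28
  2 + 28/199 = 426/199
  1 + 199/426 = 625/426
  1 + 426/625 = 1051/625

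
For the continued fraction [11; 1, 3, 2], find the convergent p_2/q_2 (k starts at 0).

47/4

Using pₖ = aₖpₖ₋₁ + pₖ₋₂, qₖ = aₖqₖ₋₁ + qₖ₋₂ (with p₋₁=1, p₋₂=0, q₋₁=0, q₋₂=1):
  k=0: a=11, p=11, q=1
  k=1: a=1, p=12, q=1
  k=2: a=3, p=47, q=4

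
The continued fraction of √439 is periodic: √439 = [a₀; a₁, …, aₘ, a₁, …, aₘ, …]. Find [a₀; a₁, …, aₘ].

a₀ = ⌊√439⌋ = 20.
With m₀=0, d₀=1 and mₖ₊₁ = dₖaₖ − mₖ, dₖ₊₁ = (n − mₖ₊₁²)/dₖ, aₖ₊₁ = ⌊(a₀+mₖ₊₁)/dₖ₊₁⌋:
  k=1: m=20, d=39, a=1
  k=2: m=19, d=2, a=19
  k=3: m=19, d=39, a=1
  k=4: m=20, d=1, a=40
d=1 and a=2a₀=40 at k=4, so the next step gives (m, d) = (20, 39) again — its k=1 value — and the period has length 4.

[20; 1, 19, 1, 40]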